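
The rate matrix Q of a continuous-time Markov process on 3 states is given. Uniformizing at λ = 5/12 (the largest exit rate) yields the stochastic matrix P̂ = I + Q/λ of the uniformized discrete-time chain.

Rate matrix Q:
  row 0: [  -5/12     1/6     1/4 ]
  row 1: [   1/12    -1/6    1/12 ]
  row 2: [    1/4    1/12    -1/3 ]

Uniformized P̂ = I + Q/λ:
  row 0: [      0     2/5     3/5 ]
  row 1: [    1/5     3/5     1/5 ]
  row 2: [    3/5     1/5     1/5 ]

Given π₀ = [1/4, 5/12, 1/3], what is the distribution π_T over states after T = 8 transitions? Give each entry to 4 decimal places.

t=0: π = [0.2500, 0.4167, 0.3333]
t=1: π = [0.2833, 0.4167, 0.3000]
t=2: π = [0.2633, 0.4233, 0.3133]
t=3: π = [0.2727, 0.4220, 0.3053]
t=4: π = [0.2676, 0.4233, 0.3091]
t=5: π = [0.2701, 0.4229, 0.3070]
t=6: π = [0.2688, 0.4232, 0.3080]
t=7: π = [0.2695, 0.4230, 0.3075]
t=8: π = [0.2691, 0.4231, 0.3078]

π = [0.2691, 0.4231, 0.3078]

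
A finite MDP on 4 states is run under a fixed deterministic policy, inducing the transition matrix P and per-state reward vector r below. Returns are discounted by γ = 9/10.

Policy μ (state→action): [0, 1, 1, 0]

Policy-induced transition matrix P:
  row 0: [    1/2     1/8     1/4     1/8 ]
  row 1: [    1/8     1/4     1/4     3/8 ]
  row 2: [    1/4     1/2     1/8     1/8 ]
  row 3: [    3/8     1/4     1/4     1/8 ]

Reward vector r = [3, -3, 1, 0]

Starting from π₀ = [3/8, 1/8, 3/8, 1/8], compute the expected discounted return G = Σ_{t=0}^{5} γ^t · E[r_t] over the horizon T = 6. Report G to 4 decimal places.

t=0: π = [0.3750, 0.1250, 0.3750, 0.1250], E[r] = 1.1250, γ^t·E[r] = 1.125000, running G = 1.125000
t=1: π = [0.3438, 0.2969, 0.2031, 0.1563], E[r] = 0.3438, γ^t·E[r] = 0.309375, running G = 1.434375
t=2: π = [0.3184, 0.2578, 0.2246, 0.1992], E[r] = 0.4063, γ^t·E[r] = 0.329063, running G = 1.763438
t=3: π = [0.3223, 0.2664, 0.2219, 0.1895], E[r] = 0.3896, γ^t·E[r] = 0.284054, running G = 2.047491
t=4: π = [0.3210, 0.2652, 0.2223, 0.1916], E[r] = 0.3895, γ^t·E[r] = 0.255568, running G = 2.303059
t=5: π = [0.3210, 0.2654, 0.2222, 0.1913], E[r] = 0.3890, γ^t·E[r] = 0.229696, running G = 2.532756

G = 2.5328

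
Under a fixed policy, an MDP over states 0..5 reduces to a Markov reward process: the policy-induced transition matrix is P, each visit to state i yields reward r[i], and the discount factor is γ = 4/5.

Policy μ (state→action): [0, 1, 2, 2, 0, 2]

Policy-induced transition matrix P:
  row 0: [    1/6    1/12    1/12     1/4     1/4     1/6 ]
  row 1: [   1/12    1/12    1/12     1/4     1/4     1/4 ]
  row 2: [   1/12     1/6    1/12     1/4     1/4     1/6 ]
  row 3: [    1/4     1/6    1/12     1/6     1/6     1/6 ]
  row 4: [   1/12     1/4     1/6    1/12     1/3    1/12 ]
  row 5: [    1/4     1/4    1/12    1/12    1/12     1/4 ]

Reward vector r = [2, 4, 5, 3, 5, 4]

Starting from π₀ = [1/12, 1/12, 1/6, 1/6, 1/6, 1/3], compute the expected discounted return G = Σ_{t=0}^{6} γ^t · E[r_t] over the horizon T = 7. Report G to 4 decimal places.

G = 15.3079

t=0: π = [0.0833, 0.0833, 0.1667, 0.1667, 0.1667, 0.3333], E[r] = 4.0000, γ^t·E[r] = 4.000000, running G = 4.000000
t=1: π = [0.1736, 0.1944, 0.0972, 0.1528, 0.1944, 0.1875], E[r] = 3.7917, γ^t·E[r] = 3.033333, running G = 7.033333
t=2: π = [0.1545, 0.1678, 0.0995, 0.1736, 0.2222, 0.1823], E[r] = 3.8391, γ^t·E[r] = 2.457037, running G = 9.490370
t=3: π = [0.1555, 0.1735, 0.1019, 0.1681, 0.2237, 0.1773], E[r] = 3.8464, γ^t·E[r] = 1.969333, running G = 11.459704
t=4: π = [0.1539, 0.1727, 0.1020, 0.1692, 0.2251, 0.1773], E[r] = 3.8502, γ^t·E[r] = 1.577024, running G = 13.036728
t=5: π = [0.1539, 0.1730, 0.1021, 0.1688, 0.2251, 0.1771], E[r] = 3.8506, γ^t·E[r] = 1.261756, running G = 14.298483
t=6: π = [0.1538, 0.1729, 0.1021, 0.1689, 0.2252, 0.1771], E[r] = 3.8508, γ^t·E[r] = 1.009451, running G = 15.307935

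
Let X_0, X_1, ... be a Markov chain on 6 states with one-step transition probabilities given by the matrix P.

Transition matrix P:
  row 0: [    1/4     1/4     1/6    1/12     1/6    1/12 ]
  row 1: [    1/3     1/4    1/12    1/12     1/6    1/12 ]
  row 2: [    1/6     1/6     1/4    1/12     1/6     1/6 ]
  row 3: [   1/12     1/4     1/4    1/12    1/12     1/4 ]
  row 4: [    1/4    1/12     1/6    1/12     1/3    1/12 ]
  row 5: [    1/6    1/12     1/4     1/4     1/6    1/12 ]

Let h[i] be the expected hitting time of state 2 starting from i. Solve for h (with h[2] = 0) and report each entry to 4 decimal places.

h = [6.0050, 6.5054, 0.0000, 5.3988, 5.9049, 5.3201]

First-step conditioning: h[2] = 0; for i ≠ 2, h[i] = 1 + Σ_k P[i][k]·h[k].
  h[0] = 1 + 1/4·h[0] + 1/4·h[1] + 1/12·h[3] + 1/6·h[4] + 1/12·h[5]
  h[1] = 1 + 1/3·h[0] + 1/4·h[1] + 1/12·h[3] + 1/6·h[4] + 1/12·h[5]
  h[3] = 1 + 1/12·h[0] + 1/4·h[1] + 1/12·h[3] + 1/12·h[4] + 1/4·h[5]
  h[4] = 1 + 1/4·h[0] + 1/12·h[1] + 1/12·h[3] + 1/3·h[4] + 1/12·h[5]
  h[5] = 1 + 1/6·h[0] + 1/12·h[1] + 1/4·h[3] + 1/6·h[4] + 1/12·h[5]
Solving the 5×5 linear system over states ≠ 2 gives exactly h = [7200/1199, 7800/1199, 0, 45312/8393, 7080/1199, 44652/8393] (h[2] = 0 is the target).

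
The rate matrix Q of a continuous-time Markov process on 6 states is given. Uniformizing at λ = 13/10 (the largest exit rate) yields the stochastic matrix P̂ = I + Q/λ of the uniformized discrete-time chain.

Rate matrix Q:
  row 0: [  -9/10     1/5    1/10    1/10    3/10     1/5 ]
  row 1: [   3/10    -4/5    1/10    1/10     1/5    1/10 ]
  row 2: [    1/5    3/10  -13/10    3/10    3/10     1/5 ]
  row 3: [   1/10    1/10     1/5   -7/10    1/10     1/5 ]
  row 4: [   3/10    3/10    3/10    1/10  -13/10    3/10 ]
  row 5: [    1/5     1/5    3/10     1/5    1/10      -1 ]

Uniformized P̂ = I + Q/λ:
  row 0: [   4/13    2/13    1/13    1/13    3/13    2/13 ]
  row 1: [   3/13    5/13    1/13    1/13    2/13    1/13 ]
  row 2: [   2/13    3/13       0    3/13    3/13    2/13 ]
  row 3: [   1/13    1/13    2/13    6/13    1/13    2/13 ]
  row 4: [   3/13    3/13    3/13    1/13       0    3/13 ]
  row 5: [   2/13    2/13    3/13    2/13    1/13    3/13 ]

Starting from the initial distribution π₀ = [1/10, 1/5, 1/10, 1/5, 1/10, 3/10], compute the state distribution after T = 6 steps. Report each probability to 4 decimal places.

π = [0.1966, 0.2081, 0.1259, 0.1768, 0.1323, 0.1604]

t=0: π = [0.1000, 0.2000, 0.1000, 0.2000, 0.1000, 0.3000]
t=1: π = [0.1769, 0.2000, 0.1462, 0.1923, 0.1154, 0.1692]
t=2: π = [0.1905, 0.2053, 0.1243, 0.1864, 0.1331, 0.1604]
t=3: π = [0.1949, 0.2067, 0.1269, 0.1801, 0.1309, 0.1606]
t=4: π = [0.1959, 0.2075, 0.1259, 0.1781, 0.1322, 0.1604]
t=5: π = [0.1964, 0.2079, 0.1260, 0.1771, 0.1322, 0.1604]
t=6: π = [0.1966, 0.2081, 0.1259, 0.1768, 0.1323, 0.1604]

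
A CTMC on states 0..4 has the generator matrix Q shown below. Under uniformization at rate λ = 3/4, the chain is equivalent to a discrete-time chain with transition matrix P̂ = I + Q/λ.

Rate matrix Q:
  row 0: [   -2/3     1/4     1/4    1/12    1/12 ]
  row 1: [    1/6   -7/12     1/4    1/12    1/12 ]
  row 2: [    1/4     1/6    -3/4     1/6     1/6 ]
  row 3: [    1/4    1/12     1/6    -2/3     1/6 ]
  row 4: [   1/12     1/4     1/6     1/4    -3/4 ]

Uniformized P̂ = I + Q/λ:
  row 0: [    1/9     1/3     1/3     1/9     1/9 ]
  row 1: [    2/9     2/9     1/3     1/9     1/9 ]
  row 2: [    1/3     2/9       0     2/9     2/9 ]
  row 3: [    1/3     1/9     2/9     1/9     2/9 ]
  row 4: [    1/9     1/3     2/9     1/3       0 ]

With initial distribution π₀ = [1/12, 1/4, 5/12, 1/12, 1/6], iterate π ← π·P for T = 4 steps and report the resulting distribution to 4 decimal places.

t=0: π = [0.0833, 0.2500, 0.4167, 0.0833, 0.1667]
t=1: π = [0.2500, 0.2407, 0.1667, 0.1944, 0.1481]
t=2: π = [0.2181, 0.2449, 0.2397, 0.1626, 0.1348]
t=3: π = [0.2277, 0.2434, 0.2204, 0.1677, 0.1408]
t=4: π = [0.2244, 0.2445, 0.2256, 0.1669, 0.1386]

π = [0.2244, 0.2445, 0.2256, 0.1669, 0.1386]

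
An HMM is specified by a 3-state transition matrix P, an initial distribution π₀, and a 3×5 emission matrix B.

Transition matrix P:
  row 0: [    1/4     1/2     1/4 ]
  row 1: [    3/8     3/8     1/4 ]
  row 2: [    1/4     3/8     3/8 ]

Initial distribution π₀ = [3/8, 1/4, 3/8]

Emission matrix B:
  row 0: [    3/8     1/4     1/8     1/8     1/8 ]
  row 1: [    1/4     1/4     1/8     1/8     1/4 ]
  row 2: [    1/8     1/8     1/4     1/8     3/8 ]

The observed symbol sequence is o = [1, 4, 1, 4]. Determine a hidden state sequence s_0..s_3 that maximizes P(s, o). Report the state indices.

t=0: δ = [9.375e-02, 6.250e-02, 4.688e-02]  (obs o_0=1)
t=1: δ = [2.930e-03, 1.172e-02, 8.789e-03]  ψ = [0, 0, 0]  (obs o_1=4)
t=2: δ = [1.099e-03, 1.099e-03, 4.120e-04]  ψ = [1, 1, 2]  (obs o_2=1)
t=3: δ = [5.150e-05, 1.373e-04, 1.030e-04]  ψ = [1, 0, 0]  (obs o_3=4)
backtrack: best end state = 1; path = [0, 1, 0, 1]

path = [0, 1, 0, 1]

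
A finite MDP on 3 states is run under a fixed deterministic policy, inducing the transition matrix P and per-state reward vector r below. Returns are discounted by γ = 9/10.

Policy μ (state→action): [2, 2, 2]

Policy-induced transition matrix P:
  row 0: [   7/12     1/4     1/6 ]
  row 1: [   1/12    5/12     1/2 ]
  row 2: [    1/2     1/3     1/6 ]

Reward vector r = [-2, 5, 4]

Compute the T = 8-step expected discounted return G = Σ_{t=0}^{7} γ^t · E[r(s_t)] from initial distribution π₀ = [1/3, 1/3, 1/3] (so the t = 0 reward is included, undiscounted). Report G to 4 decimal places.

t=0: π = [0.3333, 0.3333, 0.3333], E[r] = 2.3333, γ^t·E[r] = 2.333333, running G = 2.333333
t=1: π = [0.3889, 0.3333, 0.2778], E[r] = 2.0000, γ^t·E[r] = 1.800000, running G = 4.133333
t=2: π = [0.3935, 0.3287, 0.2778], E[r] = 1.9676, γ^t·E[r] = 1.593750, running G = 5.727083
t=3: π = [0.3958, 0.3279, 0.2762], E[r] = 1.9529, γ^t·E[r] = 1.423688, running G = 7.150771
t=4: π = [0.3963, 0.3277, 0.2760], E[r] = 1.9496, γ^t·E[r] = 1.279125, running G = 8.429896
t=5: π = [0.3965, 0.3276, 0.2759], E[r] = 1.9486, γ^t·E[r] = 1.150643, running G = 9.580539
t=6: π = [0.3965, 0.3276, 0.2759], E[r] = 1.9484, γ^t·E[r] = 1.035444, running G = 10.615983
t=7: π = [0.3965, 0.3276, 0.2759], E[r] = 1.9483, γ^t·E[r] = 0.931866, running G = 11.547849

G = 11.5478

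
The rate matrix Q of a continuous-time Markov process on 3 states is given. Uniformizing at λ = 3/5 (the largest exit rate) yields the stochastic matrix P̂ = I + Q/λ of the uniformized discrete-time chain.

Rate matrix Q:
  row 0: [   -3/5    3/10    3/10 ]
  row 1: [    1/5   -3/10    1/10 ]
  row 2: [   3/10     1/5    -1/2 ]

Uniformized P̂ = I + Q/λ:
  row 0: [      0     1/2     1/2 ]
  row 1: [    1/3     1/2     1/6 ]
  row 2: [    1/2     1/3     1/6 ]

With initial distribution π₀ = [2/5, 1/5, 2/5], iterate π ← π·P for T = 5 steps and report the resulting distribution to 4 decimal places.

t=0: π = [0.4000, 0.2000, 0.4000]
t=1: π = [0.2667, 0.4333, 0.3000]
t=2: π = [0.2944, 0.4500, 0.2556]
t=3: π = [0.2778, 0.4574, 0.2648]
t=4: π = [0.2849, 0.4559, 0.2593]
t=5: π = [0.2816, 0.4568, 0.2616]

π = [0.2816, 0.4568, 0.2616]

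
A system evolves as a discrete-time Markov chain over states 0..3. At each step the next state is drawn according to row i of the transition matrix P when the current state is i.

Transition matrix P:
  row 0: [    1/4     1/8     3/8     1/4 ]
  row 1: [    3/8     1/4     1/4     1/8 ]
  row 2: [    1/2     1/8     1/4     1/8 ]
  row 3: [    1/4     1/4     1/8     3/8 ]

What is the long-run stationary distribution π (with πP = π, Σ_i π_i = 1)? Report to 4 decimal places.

Balance equations π_j = Σ_i π_i·P[i][j]:
  π_0 = 1/4·π_0 + 3/8·π_1 + 1/2·π_2 + 1/4·π_3
  π_1 = 1/8·π_0 + 1/4·π_1 + 1/8·π_2 + 1/4·π_3
  π_2 = 3/8·π_0 + 1/4·π_1 + 1/4·π_2 + 1/8·π_3
  normalize: π_0 + π_1 + π_2 + π_3 = 1
Solving the linear system gives exactly π = [49/145, 76/435, 23/87, 97/435].

π = [0.3379, 0.1747, 0.2644, 0.2230]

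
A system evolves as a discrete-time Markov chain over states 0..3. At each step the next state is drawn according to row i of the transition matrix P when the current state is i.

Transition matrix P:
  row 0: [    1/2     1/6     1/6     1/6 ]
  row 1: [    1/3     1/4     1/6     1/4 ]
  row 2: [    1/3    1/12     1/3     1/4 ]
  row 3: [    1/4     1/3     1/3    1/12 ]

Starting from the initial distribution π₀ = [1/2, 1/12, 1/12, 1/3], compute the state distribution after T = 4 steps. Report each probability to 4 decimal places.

t=0: π = [0.5000, 0.0833, 0.0833, 0.3333]
t=1: π = [0.3889, 0.2222, 0.2361, 0.1528]
t=2: π = [0.3854, 0.1910, 0.2315, 0.1921]
t=3: π = [0.3816, 0.1953, 0.2373, 0.1859]
t=4: π = [0.3814, 0.1941, 0.2372, 0.1872]

π = [0.3814, 0.1941, 0.2372, 0.1872]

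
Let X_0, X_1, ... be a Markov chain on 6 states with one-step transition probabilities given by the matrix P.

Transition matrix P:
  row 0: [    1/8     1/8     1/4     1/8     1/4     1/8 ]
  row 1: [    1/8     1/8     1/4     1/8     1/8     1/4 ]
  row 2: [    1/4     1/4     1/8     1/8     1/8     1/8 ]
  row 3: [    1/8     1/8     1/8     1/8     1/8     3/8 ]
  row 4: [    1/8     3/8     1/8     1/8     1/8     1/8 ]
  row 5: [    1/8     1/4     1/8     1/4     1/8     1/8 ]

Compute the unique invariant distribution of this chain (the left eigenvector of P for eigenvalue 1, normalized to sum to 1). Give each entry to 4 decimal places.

Balance equations π_j = Σ_i π_i·P[i][j]:
  π_0 = 1/8·π_0 + 1/8·π_1 + 1/4·π_2 + 1/8·π_3 + 1/8·π_4 + 1/8·π_5
  π_1 = 1/8·π_0 + 1/8·π_1 + 1/4·π_2 + 1/8·π_3 + 3/8·π_4 + 1/4·π_5
  π_2 = 1/4·π_0 + 1/4·π_1 + 1/8·π_2 + 1/8·π_3 + 1/8·π_4 + 1/8·π_5
  π_3 = 1/8·π_0 + 1/8·π_1 + 1/8·π_2 + 1/8·π_3 + 1/8·π_4 + 1/4·π_5
  π_4 = 1/4·π_0 + 1/8·π_1 + 1/8·π_2 + 1/8·π_3 + 1/8·π_4 + 1/8·π_5
  normalize: π_0 + π_1 + π_2 + π_3 + π_4 + π_5 = 1
Solving the linear system gives exactly π = [589/4031, 828/4031, 681/4031, 1197/8062, 1155/8062, 757/4031].

π = [0.1461, 0.2054, 0.1689, 0.1485, 0.1433, 0.1878]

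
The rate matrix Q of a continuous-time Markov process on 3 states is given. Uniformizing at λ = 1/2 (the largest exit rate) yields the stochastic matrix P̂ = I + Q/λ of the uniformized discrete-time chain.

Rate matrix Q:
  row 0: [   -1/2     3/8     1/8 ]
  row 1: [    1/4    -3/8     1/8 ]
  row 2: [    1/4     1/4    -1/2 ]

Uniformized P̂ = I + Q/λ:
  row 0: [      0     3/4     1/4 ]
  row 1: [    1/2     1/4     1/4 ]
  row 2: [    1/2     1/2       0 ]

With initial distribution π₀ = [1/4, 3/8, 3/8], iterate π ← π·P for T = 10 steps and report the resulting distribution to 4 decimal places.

t=0: π = [0.2500, 0.3750, 0.3750]
t=1: π = [0.3750, 0.4688, 0.1563]
t=2: π = [0.3125, 0.4766, 0.2109]
t=3: π = [0.3438, 0.4590, 0.1973]
t=4: π = [0.3281, 0.4712, 0.2007]
t=5: π = [0.3359, 0.4642, 0.1998]
t=6: π = [0.3320, 0.4679, 0.2000]
t=7: π = [0.3340, 0.4660, 0.2000]
t=8: π = [0.3330, 0.4670, 0.2000]
t=9: π = [0.3335, 0.4665, 0.2000]
t=10: π = [0.3333, 0.4667, 0.2000]

π = [0.3333, 0.4667, 0.2000]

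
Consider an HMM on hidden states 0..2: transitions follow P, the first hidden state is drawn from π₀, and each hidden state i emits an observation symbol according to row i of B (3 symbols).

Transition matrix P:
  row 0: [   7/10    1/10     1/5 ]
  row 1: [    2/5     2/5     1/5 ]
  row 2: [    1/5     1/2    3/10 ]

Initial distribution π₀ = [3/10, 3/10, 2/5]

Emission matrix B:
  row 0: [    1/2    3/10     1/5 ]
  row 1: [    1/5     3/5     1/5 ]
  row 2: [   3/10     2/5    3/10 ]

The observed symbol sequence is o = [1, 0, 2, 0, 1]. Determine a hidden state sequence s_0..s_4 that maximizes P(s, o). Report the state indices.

t=0: δ = [9.000e-02, 1.800e-01, 1.600e-01]  (obs o_0=1)
t=1: δ = [3.600e-02, 1.600e-02, 1.440e-02]  ψ = [1, 2, 2]  (obs o_1=0)
t=2: δ = [5.040e-03, 1.440e-03, 2.160e-03]  ψ = [0, 2, 0]  (obs o_2=2)
t=3: δ = [1.764e-03, 2.160e-04, 3.024e-04]  ψ = [0, 2, 0]  (obs o_3=0)
t=4: δ = [3.704e-04, 1.058e-04, 1.411e-04]  ψ = [0, 0, 0]  (obs o_4=1)
backtrack: best end state = 0; path = [1, 0, 0, 0, 0]

path = [1, 0, 0, 0, 0]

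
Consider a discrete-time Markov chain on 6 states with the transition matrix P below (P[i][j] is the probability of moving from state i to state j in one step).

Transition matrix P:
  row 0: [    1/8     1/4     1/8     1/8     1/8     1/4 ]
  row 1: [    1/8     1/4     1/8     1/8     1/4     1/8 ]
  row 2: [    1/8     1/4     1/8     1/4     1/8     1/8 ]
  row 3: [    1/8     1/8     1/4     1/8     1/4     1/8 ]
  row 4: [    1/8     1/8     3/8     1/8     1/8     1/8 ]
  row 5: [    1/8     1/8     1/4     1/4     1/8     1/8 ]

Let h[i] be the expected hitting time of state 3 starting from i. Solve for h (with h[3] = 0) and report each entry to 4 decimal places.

h = [5.9494, 6.0322, 5.2985, 0.0000, 5.8691, 5.2068]

First-step conditioning: h[3] = 0; for i ≠ 3, h[i] = 1 + Σ_k P[i][k]·h[k].
  h[0] = 1 + 1/8·h[0] + 1/4·h[1] + 1/8·h[2] + 1/8·h[4] + 1/4·h[5]
  h[1] = 1 + 1/8·h[0] + 1/4·h[1] + 1/8·h[2] + 1/4·h[4] + 1/8·h[5]
  h[2] = 1 + 1/8·h[0] + 1/4·h[1] + 1/8·h[2] + 1/8·h[4] + 1/8·h[5]
  h[4] = 1 + 1/8·h[0] + 1/8·h[1] + 3/8·h[2] + 1/8·h[4] + 1/8·h[5]
  h[5] = 1 + 1/8·h[0] + 1/8·h[1] + 1/4·h[2] + 1/8·h[4] + 1/8·h[5]
Solving the 5×5 linear system over states ≠ 3 gives exactly h = [37368/6281, 37888/6281, 33280/6281, 0, 36864/6281, 32704/6281] (h[3] = 0 is the target).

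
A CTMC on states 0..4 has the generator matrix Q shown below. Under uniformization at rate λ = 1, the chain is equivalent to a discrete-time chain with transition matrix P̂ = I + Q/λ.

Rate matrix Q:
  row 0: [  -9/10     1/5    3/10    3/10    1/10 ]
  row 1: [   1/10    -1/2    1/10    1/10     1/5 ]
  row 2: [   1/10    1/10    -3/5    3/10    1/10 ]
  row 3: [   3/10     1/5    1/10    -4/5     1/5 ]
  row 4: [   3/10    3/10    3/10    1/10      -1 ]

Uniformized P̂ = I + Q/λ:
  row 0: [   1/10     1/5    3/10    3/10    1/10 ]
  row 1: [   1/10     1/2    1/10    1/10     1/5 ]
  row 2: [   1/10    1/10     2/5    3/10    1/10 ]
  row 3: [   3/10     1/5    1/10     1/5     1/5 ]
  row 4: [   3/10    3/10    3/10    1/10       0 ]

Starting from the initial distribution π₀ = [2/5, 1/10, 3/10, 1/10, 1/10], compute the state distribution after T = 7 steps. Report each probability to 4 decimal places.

π = [0.1666, 0.2720, 0.2287, 0.1990, 0.1337]

t=0: π = [0.4000, 0.1000, 0.3000, 0.1000, 0.1000]
t=1: π = [0.1400, 0.2100, 0.2900, 0.2500, 0.1100]
t=2: π = [0.1720, 0.2450, 0.2370, 0.2110, 0.1350]
t=3: π = [0.1692, 0.2633, 0.2325, 0.2029, 0.1321]
t=4: π = [0.1670, 0.2690, 0.2300, 0.2006, 0.1334]
t=5: π = [0.1668, 0.2710, 0.2291, 0.1995, 0.1336]
t=6: π = [0.1666, 0.2718, 0.2288, 0.1991, 0.1337]
t=7: π = [0.1666, 0.2720, 0.2287, 0.1990, 0.1337]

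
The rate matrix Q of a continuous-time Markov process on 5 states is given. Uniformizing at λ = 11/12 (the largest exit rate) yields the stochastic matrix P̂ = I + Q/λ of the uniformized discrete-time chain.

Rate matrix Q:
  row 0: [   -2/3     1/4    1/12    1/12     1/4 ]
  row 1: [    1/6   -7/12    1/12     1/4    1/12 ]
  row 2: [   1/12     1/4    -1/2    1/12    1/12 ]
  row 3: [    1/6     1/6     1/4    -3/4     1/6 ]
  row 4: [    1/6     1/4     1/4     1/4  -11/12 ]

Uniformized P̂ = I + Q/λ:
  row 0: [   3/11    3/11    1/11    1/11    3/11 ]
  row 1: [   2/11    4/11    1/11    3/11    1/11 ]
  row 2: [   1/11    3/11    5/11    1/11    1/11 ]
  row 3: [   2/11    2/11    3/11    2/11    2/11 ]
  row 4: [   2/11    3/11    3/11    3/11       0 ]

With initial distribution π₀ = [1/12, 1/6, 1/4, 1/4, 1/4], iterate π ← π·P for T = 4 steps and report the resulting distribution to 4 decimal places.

t=0: π = [0.0833, 0.1667, 0.2500, 0.2500, 0.2500]
t=1: π = [0.1667, 0.2652, 0.2727, 0.1894, 0.1061]
t=2: π = [0.1722, 0.2796, 0.2438, 0.1756, 0.1288]
t=3: π = [0.1753, 0.2822, 0.2349, 0.1811, 0.1265]
t=4: π = [0.1764, 0.2819, 0.2323, 0.1817, 0.1278]

π = [0.1764, 0.2819, 0.2323, 0.1817, 0.1278]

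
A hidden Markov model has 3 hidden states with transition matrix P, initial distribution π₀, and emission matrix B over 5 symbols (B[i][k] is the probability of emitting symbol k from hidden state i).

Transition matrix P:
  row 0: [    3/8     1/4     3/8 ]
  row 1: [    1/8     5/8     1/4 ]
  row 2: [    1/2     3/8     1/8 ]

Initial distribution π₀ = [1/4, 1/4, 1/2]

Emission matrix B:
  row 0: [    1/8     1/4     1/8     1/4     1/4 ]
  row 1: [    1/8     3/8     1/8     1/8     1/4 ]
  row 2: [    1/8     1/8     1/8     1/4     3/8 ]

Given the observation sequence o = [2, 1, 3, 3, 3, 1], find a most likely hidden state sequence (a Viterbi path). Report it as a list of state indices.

path = [2, 0, 2, 0, 2, 1]

t=0: δ = [3.125e-02, 3.125e-02, 6.250e-02]  (obs o_0=2)
t=1: δ = [7.812e-03, 8.789e-03, 1.465e-03]  ψ = [2, 2, 0]  (obs o_1=1)
t=2: δ = [7.324e-04, 6.866e-04, 7.324e-04]  ψ = [0, 1, 0]  (obs o_2=3)
t=3: δ = [9.155e-05, 5.364e-05, 6.866e-05]  ψ = [2, 1, 0]  (obs o_3=3)
t=4: δ = [8.583e-06, 4.191e-06, 8.583e-06]  ψ = [0, 1, 0]  (obs o_4=3)
t=5: δ = [1.073e-06, 1.207e-06, 4.023e-07]  ψ = [2, 2, 0]  (obs o_5=1)
backtrack: best end state = 1; path = [2, 0, 2, 0, 2, 1]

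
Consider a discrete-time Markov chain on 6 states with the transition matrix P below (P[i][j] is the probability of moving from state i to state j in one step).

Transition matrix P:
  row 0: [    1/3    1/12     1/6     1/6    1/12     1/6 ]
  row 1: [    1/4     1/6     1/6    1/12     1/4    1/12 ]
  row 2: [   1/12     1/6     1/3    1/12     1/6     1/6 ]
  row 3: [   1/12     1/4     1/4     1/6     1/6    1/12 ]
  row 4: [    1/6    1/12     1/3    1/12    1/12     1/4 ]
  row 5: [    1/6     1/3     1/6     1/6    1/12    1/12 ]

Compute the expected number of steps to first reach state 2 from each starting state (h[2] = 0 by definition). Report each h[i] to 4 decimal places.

First-step conditioning: h[2] = 0; for i ≠ 2, h[i] = 1 + Σ_k P[i][k]·h[k].
  h[0] = 1 + 1/3·h[0] + 1/12·h[1] + 1/6·h[3] + 1/12·h[4] + 1/6·h[5]
  h[1] = 1 + 1/4·h[0] + 1/6·h[1] + 1/12·h[3] + 1/4·h[4] + 1/12·h[5]
  h[3] = 1 + 1/12·h[0] + 1/4·h[1] + 1/6·h[3] + 1/6·h[4] + 1/12·h[5]
  h[4] = 1 + 1/6·h[0] + 1/12·h[1] + 1/12·h[3] + 1/12·h[4] + 1/4·h[5]
  h[5] = 1 + 1/6·h[0] + 1/3·h[1] + 1/6·h[3] + 1/12·h[4] + 1/12·h[5]
Solving the 5×5 linear system over states ≠ 2 gives exactly h = [257076/51115, 252084/51115, 0, 231516/51115, 216264/51115, 255924/51115] (h[2] = 0 is the target).

h = [5.0294, 4.9317, 0.0000, 4.5293, 4.2309, 5.0068]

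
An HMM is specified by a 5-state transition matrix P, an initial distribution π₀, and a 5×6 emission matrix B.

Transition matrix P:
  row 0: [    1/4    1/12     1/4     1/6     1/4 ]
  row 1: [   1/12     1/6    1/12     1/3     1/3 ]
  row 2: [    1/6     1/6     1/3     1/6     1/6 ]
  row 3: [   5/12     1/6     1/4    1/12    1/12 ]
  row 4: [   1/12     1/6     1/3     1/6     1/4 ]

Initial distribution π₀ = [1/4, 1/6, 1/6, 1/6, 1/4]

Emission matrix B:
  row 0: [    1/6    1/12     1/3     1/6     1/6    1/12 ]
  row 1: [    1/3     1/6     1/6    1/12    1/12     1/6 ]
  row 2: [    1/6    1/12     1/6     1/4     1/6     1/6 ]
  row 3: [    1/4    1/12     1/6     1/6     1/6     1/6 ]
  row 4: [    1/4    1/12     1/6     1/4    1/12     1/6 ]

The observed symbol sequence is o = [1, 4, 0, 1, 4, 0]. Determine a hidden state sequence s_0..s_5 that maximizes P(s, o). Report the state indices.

t=0: δ = [2.083e-02, 2.778e-02, 1.389e-02, 1.389e-02, 2.083e-02]  (obs o_0=1)
t=1: δ = [9.645e-04, 3.858e-04, 1.157e-03, 1.543e-03, 7.716e-04]  ψ = [3, 1, 4, 1, 1]  (obs o_1=4)
t=2: δ = [1.072e-04, 8.573e-05, 6.430e-05, 4.823e-05, 6.028e-05]  ψ = [3, 3, 2, 2, 0]  (obs o_2=0)
t=3: δ = [2.233e-06, 2.381e-06, 2.233e-06, 2.381e-06, 2.381e-06]  ψ = [0, 1, 0, 1, 1]  (obs o_3=1)
t=4: δ = [1.654e-07, 3.308e-08, 1.323e-07, 1.323e-07, 6.615e-08]  ψ = [3, 1, 4, 1, 1]  (obs o_4=4)
t=5: δ = [9.188e-09, 7.350e-09, 7.350e-09, 6.891e-09, 1.034e-08]  ψ = [3, 2, 2, 0, 0]  (obs o_5=0)
backtrack: best end state = 4; path = [1, 3, 1, 3, 0, 4]

path = [1, 3, 1, 3, 0, 4]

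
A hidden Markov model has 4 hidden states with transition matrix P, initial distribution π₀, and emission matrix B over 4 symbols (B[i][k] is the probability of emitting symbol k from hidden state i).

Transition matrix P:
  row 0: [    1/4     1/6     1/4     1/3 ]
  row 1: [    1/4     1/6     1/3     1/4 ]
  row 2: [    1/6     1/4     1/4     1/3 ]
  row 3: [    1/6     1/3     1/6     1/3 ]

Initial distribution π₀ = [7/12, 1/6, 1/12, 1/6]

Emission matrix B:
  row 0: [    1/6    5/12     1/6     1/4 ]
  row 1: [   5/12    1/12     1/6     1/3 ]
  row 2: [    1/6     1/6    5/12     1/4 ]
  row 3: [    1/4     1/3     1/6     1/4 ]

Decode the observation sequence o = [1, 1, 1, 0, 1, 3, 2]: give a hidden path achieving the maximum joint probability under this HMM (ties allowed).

path = [0, 3, 3, 1, 3, 1, 2]

t=0: δ = [2.431e-01, 1.389e-02, 1.389e-02, 5.556e-02]  (obs o_0=1)
t=1: δ = [2.532e-02, 3.376e-03, 1.013e-02, 2.701e-02]  ψ = [0, 0, 0, 0]  (obs o_1=1)
t=2: δ = [2.637e-03, 7.502e-04, 1.055e-03, 3.001e-03]  ψ = [0, 3, 0, 3]  (obs o_2=1)
t=3: δ = [1.099e-04, 4.168e-04, 1.099e-04, 2.501e-04]  ψ = [0, 3, 0, 3]  (obs o_3=0)
t=4: δ = [4.341e-05, 6.946e-06, 2.315e-05, 3.473e-05]  ψ = [1, 3, 1, 1]  (obs o_4=1)
t=5: δ = [2.713e-06, 3.859e-06, 2.713e-06, 3.618e-06]  ψ = [0, 3, 0, 0]  (obs o_5=3)
t=6: δ = [1.608e-07, 2.010e-07, 5.360e-07, 2.010e-07]  ψ = [1, 3, 1, 3]  (obs o_6=2)
backtrack: best end state = 2; path = [0, 3, 3, 1, 3, 1, 2]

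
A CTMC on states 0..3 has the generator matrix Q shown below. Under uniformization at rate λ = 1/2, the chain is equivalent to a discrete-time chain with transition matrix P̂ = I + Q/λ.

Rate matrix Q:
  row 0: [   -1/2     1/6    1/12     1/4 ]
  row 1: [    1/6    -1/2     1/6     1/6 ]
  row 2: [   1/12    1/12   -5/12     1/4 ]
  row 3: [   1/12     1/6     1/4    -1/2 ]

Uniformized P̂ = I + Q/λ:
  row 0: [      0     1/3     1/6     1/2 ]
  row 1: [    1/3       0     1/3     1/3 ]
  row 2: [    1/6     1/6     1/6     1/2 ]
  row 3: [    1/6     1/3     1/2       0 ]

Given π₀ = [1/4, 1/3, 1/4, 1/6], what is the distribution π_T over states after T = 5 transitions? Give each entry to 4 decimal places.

π = [0.1739, 0.2106, 0.3048, 0.3106]

t=0: π = [0.2500, 0.3333, 0.2500, 0.1667]
t=1: π = [0.1806, 0.1806, 0.2778, 0.3611]
t=2: π = [0.1667, 0.2269, 0.3171, 0.2894]
t=3: π = [0.1767, 0.2049, 0.3009, 0.3175]
t=4: π = [0.1714, 0.2149, 0.3066, 0.3071]
t=5: π = [0.1739, 0.2106, 0.3048, 0.3106]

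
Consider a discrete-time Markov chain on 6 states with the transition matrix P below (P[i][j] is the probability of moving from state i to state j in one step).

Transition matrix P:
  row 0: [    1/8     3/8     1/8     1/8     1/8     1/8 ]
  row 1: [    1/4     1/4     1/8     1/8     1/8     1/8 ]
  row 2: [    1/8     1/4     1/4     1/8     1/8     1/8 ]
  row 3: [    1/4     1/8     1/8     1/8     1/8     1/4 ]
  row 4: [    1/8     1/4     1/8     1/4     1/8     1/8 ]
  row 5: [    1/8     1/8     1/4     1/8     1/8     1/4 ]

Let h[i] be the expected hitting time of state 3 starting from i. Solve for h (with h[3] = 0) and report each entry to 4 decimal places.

h = [7.1111, 7.1111, 7.1111, 0.0000, 6.2222, 7.1111]

First-step conditioning: h[3] = 0; for i ≠ 3, h[i] = 1 + Σ_k P[i][k]·h[k].
  h[0] = 1 + 1/8·h[0] + 3/8·h[1] + 1/8·h[2] + 1/8·h[4] + 1/8·h[5]
  h[1] = 1 + 1/4·h[0] + 1/4·h[1] + 1/8·h[2] + 1/8·h[4] + 1/8·h[5]
  h[2] = 1 + 1/8·h[0] + 1/4·h[1] + 1/4·h[2] + 1/8·h[4] + 1/8·h[5]
  h[4] = 1 + 1/8·h[0] + 1/4·h[1] + 1/8·h[2] + 1/8·h[4] + 1/8·h[5]
  h[5] = 1 + 1/8·h[0] + 1/8·h[1] + 1/4·h[2] + 1/8·h[4] + 1/4·h[5]
Solving the 5×5 linear system over states ≠ 3 gives exactly h = [64/9, 64/9, 64/9, 0, 56/9, 64/9] (h[3] = 0 is the target).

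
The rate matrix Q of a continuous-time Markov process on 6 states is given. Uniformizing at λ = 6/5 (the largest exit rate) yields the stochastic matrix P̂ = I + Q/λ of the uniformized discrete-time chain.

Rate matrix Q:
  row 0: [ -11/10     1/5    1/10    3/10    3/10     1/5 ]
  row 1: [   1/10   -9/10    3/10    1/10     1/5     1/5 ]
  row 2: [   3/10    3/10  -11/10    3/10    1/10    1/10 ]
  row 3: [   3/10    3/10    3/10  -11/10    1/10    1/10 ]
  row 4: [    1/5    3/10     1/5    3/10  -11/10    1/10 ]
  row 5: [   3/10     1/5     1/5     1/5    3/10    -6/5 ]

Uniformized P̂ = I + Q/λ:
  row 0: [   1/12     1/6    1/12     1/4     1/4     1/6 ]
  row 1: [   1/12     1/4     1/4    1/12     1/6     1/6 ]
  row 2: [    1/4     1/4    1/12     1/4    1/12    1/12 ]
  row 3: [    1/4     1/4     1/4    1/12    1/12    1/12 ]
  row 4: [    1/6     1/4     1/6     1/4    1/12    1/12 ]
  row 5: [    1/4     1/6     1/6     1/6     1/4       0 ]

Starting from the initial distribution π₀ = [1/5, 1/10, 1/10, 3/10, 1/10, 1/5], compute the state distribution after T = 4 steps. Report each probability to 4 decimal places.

π = [0.1712, 0.2268, 0.1713, 0.1744, 0.1487, 0.1076]

t=0: π = [0.2000, 0.1000, 0.1000, 0.3000, 0.1000, 0.2000]
t=1: π = [0.1917, 0.2167, 0.1750, 0.1667, 0.1583, 0.0917]
t=2: π = [0.1688, 0.2264, 0.1681, 0.1785, 0.1486, 0.1097]
t=3: π = [0.1718, 0.2268, 0.1723, 0.1734, 0.1486, 0.1071]
t=4: π = [0.1712, 0.2268, 0.1713, 0.1744, 0.1487, 0.1076]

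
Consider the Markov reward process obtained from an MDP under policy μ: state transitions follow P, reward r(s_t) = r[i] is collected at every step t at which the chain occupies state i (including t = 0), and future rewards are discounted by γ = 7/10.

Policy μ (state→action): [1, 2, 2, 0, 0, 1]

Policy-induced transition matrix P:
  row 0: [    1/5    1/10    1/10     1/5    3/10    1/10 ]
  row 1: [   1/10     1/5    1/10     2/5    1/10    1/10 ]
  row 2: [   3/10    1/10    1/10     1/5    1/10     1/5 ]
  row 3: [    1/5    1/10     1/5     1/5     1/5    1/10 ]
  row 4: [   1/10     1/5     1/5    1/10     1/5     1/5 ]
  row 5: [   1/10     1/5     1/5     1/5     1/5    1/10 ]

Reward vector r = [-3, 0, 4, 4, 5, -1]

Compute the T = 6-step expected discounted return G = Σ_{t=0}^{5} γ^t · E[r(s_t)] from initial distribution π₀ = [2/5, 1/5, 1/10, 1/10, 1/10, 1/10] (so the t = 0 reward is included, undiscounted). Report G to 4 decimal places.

G = 3.4823

t=0: π = [0.4000, 0.2000, 0.1000, 0.1000, 0.1000, 0.1000], E[r] = 0.0000, γ^t·E[r] = 0.000000, running G = 0.000000
t=1: π = [0.1700, 0.1400, 0.1300, 0.2300, 0.2100, 0.1200], E[r] = 1.8600, γ^t·E[r] = 1.302000, running G = 1.302000
t=2: π = [0.1660, 0.1470, 0.1560, 0.2070, 0.1900, 0.1340], E[r] = 1.7700, γ^t·E[r] = 0.867300, running G = 2.169300
t=3: π = [0.1685, 0.1471, 0.1531, 0.2104, 0.1863, 0.1346], E[r] = 1.7454, γ^t·E[r] = 0.598672, running G = 2.767972
t=4: π = [0.1685, 0.1468, 0.1531, 0.2108, 0.1868, 0.1339], E[r] = 1.7504, γ^t·E[r] = 0.420261, running G = 3.188234
t=5: π = [0.1686, 0.1468, 0.1532, 0.2107, 0.1869, 0.1340], E[r] = 1.7500, γ^t·E[r] = 0.294115, running G = 3.482349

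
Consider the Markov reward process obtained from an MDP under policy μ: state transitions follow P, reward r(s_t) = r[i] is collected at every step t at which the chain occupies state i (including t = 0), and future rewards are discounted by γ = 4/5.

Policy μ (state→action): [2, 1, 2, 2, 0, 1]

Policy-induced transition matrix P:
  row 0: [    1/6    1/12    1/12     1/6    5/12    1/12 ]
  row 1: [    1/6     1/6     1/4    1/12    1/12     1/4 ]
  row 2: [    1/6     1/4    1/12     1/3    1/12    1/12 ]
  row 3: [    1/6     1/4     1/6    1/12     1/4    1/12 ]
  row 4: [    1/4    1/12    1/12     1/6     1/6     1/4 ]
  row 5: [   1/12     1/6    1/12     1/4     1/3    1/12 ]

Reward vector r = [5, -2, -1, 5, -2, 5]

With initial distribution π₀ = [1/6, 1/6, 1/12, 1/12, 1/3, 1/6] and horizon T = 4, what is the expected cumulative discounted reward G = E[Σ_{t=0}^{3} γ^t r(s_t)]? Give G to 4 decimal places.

t=0: π = [0.1667, 0.1667, 0.0833, 0.0833, 0.3333, 0.1667], E[r] = 1.0000, γ^t·E[r] = 1.000000, running G = 1.000000
t=1: π = [0.1806, 0.1389, 0.1181, 0.1736, 0.2222, 0.1667], E[r] = 1.7639, γ^t·E[r] = 1.411111, running G = 2.411111
t=2: π = [0.1713, 0.1574, 0.1209, 0.1742, 0.2326, 0.1435], E[r] = 1.5440, γ^t·E[r] = 0.988148, running G = 3.399259
t=3: π = [0.1741, 0.1576, 0.1241, 0.1712, 0.2247, 0.1483], E[r] = 1.5792, γ^t·E[r] = 0.808543, running G = 4.207802

G = 4.2078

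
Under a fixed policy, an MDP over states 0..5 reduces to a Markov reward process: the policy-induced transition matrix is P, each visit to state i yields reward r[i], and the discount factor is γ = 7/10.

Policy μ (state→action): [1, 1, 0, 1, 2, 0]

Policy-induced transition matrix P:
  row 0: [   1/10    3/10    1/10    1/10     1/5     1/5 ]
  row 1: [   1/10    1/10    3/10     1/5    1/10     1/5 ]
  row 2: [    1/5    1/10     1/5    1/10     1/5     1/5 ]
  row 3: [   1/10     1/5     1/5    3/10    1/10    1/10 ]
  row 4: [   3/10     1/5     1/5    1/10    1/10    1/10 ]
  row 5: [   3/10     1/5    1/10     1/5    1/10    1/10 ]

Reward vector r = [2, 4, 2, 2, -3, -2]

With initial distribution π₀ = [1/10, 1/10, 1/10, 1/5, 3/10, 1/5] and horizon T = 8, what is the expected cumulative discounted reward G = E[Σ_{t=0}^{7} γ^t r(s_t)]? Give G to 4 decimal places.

t=0: π = [0.1000, 0.1000, 0.1000, 0.2000, 0.3000, 0.2000], E[r] = -0.1000, γ^t·E[r] = -0.100000, running G = -0.100000
t=1: π = [0.2100, 0.1900, 0.1800, 0.1700, 0.1200, 0.1300], E[r] = 1.2600, γ^t·E[r] = 0.882000, running G = 0.782000
t=2: π = [0.1680, 0.1840, 0.1850, 0.1660, 0.1390, 0.1580], E[r] = 1.0410, γ^t·E[r] = 0.510090, running G = 1.292090
t=3: π = [0.1779, 0.1799, 0.1858, 0.1674, 0.1353, 0.1537], E[r] = 1.0685, γ^t·E[r] = 0.366496, running G = 1.658586
t=4: π = [0.1764, 0.1812, 0.1848, 0.1668, 0.1364, 0.1544], E[r] = 1.0632, γ^t·E[r] = 0.255262, running G = 1.913848
t=5: π = [0.1766, 0.1810, 0.1850, 0.1669, 0.1361, 0.1542], E[r] = 1.0645, γ^t·E[r] = 0.178909, running G = 2.092756
t=6: π = [0.1766, 0.1811, 0.1850, 0.1669, 0.1362, 0.1543], E[r] = 1.0642, γ^t·E[r] = 0.125201, running G = 2.217957
t=7: π = [0.1766, 0.1811, 0.1850, 0.1669, 0.1362, 0.1543], E[r] = 1.0642, γ^t·E[r] = 0.087645, running G = 2.305602

G = 2.3056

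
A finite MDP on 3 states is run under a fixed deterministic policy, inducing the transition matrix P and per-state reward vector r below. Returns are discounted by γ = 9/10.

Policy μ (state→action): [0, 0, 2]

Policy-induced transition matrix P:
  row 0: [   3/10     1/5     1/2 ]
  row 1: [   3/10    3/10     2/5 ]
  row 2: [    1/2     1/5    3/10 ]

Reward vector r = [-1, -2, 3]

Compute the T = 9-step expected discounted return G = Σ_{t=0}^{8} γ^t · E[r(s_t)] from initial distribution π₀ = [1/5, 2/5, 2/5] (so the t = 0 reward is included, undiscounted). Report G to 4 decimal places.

G = 2.0201

t=0: π = [0.2000, 0.4000, 0.4000], E[r] = 0.2000, γ^t·E[r] = 0.200000, running G = 0.200000
t=1: π = [0.3800, 0.2400, 0.3800], E[r] = 0.2800, γ^t·E[r] = 0.252000, running G = 0.452000
t=2: π = [0.3760, 0.2240, 0.4000], E[r] = 0.3760, γ^t·E[r] = 0.304560, running G = 0.756560
t=3: π = [0.3800, 0.2224, 0.3976], E[r] = 0.3680, γ^t·E[r] = 0.268272, running G = 1.024832
t=4: π = [0.3795, 0.2222, 0.3982], E[r] = 0.3707, γ^t·E[r] = 0.243229, running G = 1.268061
t=5: π = [0.3796, 0.2222, 0.3981], E[r] = 0.3703, γ^t·E[r] = 0.218651, running G = 1.486713
t=6: π = [0.3796, 0.2222, 0.3982], E[r] = 0.3704, γ^t·E[r] = 0.196838, running G = 1.683551
t=7: π = [0.3796, 0.2222, 0.3981], E[r] = 0.3704, γ^t·E[r] = 0.177145, running G = 1.860696
t=8: π = [0.3796, 0.2222, 0.3981], E[r] = 0.3704, γ^t·E[r] = 0.159433, running G = 2.020129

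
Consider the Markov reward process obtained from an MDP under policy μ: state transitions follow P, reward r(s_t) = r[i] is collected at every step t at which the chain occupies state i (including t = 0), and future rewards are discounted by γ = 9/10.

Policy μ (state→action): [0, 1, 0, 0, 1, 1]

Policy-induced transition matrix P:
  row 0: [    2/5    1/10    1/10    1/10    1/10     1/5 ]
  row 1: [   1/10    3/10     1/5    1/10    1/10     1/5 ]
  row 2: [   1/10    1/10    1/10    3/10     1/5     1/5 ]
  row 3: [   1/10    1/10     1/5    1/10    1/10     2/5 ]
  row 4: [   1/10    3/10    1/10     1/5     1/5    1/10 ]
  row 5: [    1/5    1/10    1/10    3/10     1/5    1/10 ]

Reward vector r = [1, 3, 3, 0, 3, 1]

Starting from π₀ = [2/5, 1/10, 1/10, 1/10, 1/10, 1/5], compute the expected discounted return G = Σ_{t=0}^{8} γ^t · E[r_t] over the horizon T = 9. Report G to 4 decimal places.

t=0: π = [0.4000, 0.1000, 0.1000, 0.1000, 0.1000, 0.2000], E[r] = 1.5000, γ^t·E[r] = 1.500000, running G = 1.500000
t=1: π = [0.2400, 0.1400, 0.1200, 0.1700, 0.1400, 0.1900], E[r] = 1.6300, γ^t·E[r] = 1.467000, running G = 2.967000
t=2: π = [0.1910, 0.1560, 0.1310, 0.1760, 0.1450, 0.2010], E[r] = 1.6880, γ^t·E[r] = 1.367280, running G = 4.334280
t=3: π = [0.1774, 0.1602, 0.1332, 0.1809, 0.1477, 0.2006], E[r] = 1.7013, γ^t·E[r] = 1.240248, running G = 5.574528
t=4: π = [0.1733, 0.1616, 0.1341, 0.1815, 0.1482, 0.2014], E[r] = 1.7062, γ^t·E[r] = 1.119405, running G = 6.693933
t=5: π = [0.1721, 0.1619, 0.1343, 0.1819, 0.1484, 0.2014], E[r] = 1.7073, γ^t·E[r] = 1.008161, running G = 7.702093
t=6: π = [0.1718, 0.1621, 0.1344, 0.1820, 0.1484, 0.2014], E[r] = 1.7077, γ^t·E[r] = 0.907557, running G = 8.609651
t=7: π = [0.1717, 0.1621, 0.1344, 0.1820, 0.1484, 0.2014], E[r] = 1.7078, γ^t·E[r] = 0.816851, running G = 9.426502
t=8: π = [0.1716, 0.1621, 0.1344, 0.1820, 0.1484, 0.2014], E[r] = 1.7079, γ^t·E[r] = 0.735180, running G = 10.161682

G = 10.1617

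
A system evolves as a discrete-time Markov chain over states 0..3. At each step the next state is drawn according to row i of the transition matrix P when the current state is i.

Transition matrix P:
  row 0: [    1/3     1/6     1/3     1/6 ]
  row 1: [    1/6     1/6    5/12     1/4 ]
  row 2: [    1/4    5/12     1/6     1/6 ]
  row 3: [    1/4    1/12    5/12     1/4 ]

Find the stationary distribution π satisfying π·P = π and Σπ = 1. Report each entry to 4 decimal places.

Balance equations π_j = Σ_i π_i·P[i][j]:
  π_0 = 1/3·π_0 + 1/6·π_1 + 1/4·π_2 + 1/4·π_3
  π_1 = 1/6·π_0 + 1/6·π_1 + 5/12·π_2 + 1/12·π_3
  π_2 = 1/3·π_0 + 5/12·π_1 + 1/6·π_2 + 5/12·π_3
  normalize: π_0 + π_1 + π_2 + π_3 = 1
Solving the linear system gives exactly π = [230/913, 19/83, 289/913, 185/913].

π = [0.2519, 0.2289, 0.3165, 0.2026]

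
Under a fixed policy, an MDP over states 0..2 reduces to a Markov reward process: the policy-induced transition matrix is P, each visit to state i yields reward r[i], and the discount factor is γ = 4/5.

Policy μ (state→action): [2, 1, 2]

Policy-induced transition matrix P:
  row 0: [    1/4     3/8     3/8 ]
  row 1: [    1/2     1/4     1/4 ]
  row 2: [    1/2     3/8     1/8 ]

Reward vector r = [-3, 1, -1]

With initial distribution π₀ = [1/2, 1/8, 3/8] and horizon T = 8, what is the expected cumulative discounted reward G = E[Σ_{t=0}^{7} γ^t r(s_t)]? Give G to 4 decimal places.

G = -5.2614

t=0: π = [0.5000, 0.1250, 0.3750], E[r] = -1.7500, γ^t·E[r] = -1.750000, running G = -1.750000
t=1: π = [0.3750, 0.3594, 0.2656], E[r] = -1.0313, γ^t·E[r] = -0.825000, running G = -2.575000
t=2: π = [0.4063, 0.3301, 0.2637], E[r] = -1.1523, γ^t·E[r] = -0.737500, running G = -3.312500
t=3: π = [0.3984, 0.3337, 0.2678], E[r] = -1.1294, γ^t·E[r] = -0.578250, running G = -3.890750
t=4: π = [0.4004, 0.3333, 0.2663], E[r] = -1.1342, γ^t·E[r] = -0.464575, running G = -4.355325
t=5: π = [0.3999, 0.3333, 0.2668], E[r] = -1.1331, γ^t·E[r] = -0.371303, running G = -4.726628
t=6: π = [0.4000, 0.3333, 0.2666], E[r] = -1.1334, γ^t·E[r] = -0.297110, running G = -5.023737
t=7: π = [0.4000, 0.3333, 0.2667], E[r] = -1.1333, γ^t·E[r] = -0.237675, running G = -5.261412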